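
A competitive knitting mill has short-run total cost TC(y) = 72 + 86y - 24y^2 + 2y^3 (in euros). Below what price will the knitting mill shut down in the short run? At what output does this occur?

The shutdown price is the minimum of AVC. VC = 86y - 24y^2 + 2y^3, so AVC = 86 - 24y + 2y^2.
At the minimum of AVC, MC = AVC. MC = 86 - 48y + 6y^2; setting MC = AVC gives 4y^2 - 24y = 0, so y = 6. min AVC = 14.
For P < €14 the firm produces nothing.

€14 per unit, at y = 6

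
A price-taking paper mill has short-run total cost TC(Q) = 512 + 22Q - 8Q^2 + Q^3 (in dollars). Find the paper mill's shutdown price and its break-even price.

Shutdown price = min AVC. AVC = 22 - 8Q + Q^2, with vertex at Q = 4 and minimum $6.
ATC = 512/Q + 22 - 8Q + Q^2. Setting dATC/dQ = −512/Q^2 − 8 + 2Q = 0 gives Q = 8 (since 2·8^3 − 8·8^2 = 512).
min ATC = 512/8 + 22 − 8·8 + 8^2 = $86. That is the break-even price.
Between these two prices the firm operates at a loss; above $86 it earns a profit.

Shutdown price = $6; break-even price = $86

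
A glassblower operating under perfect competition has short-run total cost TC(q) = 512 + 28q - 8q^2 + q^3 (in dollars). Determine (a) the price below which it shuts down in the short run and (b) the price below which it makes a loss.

Shutdown price = $12; break-even price = $92

Shutdown price = min AVC. AVC = 28 - 8q + q^2, with vertex at q = 4 and minimum $12.
ATC = 512/q + 28 - 8q + q^2. Setting dATC/dq = −512/q^2 − 8 + 2q = 0 gives q = 8 (since 2·8^3 − 8·8^2 = 512).
min ATC = 512/8 + 28 − 8·8 + 8^2 = $92. That is the break-even price.
For $12 ≤ P < $92 the firm produces at a loss; below $12 it shuts down.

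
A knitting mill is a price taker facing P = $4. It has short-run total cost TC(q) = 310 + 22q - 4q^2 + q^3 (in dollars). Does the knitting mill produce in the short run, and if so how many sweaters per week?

Variable cost is VC = 22q - 4q^2 + q^3, so AVC = VC/q = 22 - 4q + q^2 and MC = dTC/dq = 22 - 8q + 3q^2.
AVC hits its minimum where MC = AVC, at q = 2, giving min AVC = 22 - 4·2 + 2^2 = $18.
Since P = $4 < min AVC = $18, price fails to cover variable cost at any output.
The firm minimizes its loss by shutting down and losing only its fixed cost of $310.

Shut down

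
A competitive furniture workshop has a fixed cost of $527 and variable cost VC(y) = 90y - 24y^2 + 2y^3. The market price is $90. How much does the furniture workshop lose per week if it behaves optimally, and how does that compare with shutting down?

AVC = 90 - 24y + 2y^2 has its minimum $18 at y = 6; price $90 clears that bar, so the firm operates.
With MC = 90 - 48y + 6y^2, P = MC on the upward-sloping part at y* = 8.
TR = 90·8 = 720. TC = 527 + 208 = 735. Profit = 720 − 735 = -$15.
By producing, the firm covers all variable cost plus $512 of fixed cost; shutting down would lose the full $527.

Profit = -$15 at y = 8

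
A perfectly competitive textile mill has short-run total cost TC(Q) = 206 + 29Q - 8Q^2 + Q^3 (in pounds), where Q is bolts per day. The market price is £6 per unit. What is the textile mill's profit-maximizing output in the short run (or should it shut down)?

Strip out fixed cost: VC = 29Q - 8Q^2 + Q^3. Then AVC = 29 - 8Q + Q^2 and MC = 29 - 16Q + 3Q^2.
AVC hits its minimum where MC = AVC, at Q = 4, giving min AVC = 29 - 8·4 + 4^2 = £13.
P = £6 lies below min AVC = £13; no output level covers variable cost.
Best response: produce nothing and absorb the £206 fixed cost.

Shut down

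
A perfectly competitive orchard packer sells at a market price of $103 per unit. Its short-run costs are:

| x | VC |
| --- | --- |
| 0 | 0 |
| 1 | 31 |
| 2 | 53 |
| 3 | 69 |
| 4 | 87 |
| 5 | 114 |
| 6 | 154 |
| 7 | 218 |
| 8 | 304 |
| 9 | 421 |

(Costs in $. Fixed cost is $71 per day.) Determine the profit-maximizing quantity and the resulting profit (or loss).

x = 8; profit = $449

Compute π = P·x − TC at each output: x=0: -71; x=1: 1; x=2: 82; x=3: 169; x=4: 254; x=5: 330; x=6: 393; x=7: 432; x=8: 449; x=9: 435.
Profit is maximized at x = 8. AVC there is 304/8 = $38 ≤ P, so producing beats shutting down (which would give -$71).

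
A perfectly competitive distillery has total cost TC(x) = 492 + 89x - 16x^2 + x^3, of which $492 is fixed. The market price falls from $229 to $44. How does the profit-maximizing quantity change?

Output falls from 14 to 9

AVC = 89 - 16x + x^2, minimized at x = 8 where min AVC = $25. MC = 89 - 32x + 3x^2.
At P = $229 ≥ min AVC, set P = MC on the rising branch: x = 14.
At P = $44 ≥ min AVC, set P = MC: x = 9. The firm stays open but cuts output.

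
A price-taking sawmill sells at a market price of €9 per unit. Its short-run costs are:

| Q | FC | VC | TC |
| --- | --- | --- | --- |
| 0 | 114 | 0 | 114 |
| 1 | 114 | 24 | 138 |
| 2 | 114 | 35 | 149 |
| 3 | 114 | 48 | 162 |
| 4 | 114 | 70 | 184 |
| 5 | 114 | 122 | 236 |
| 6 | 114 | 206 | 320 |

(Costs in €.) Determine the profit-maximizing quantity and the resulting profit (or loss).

Compute π = P·Q − TC at each output: Q=0: -114; Q=1: -129; Q=2: -131; Q=3: -135; Q=4: -148; Q=5: -191; Q=6: -266.
Profit is highest at Q = 0. Equivalently, the lowest AVC in the table is 48/3 ≈ €16 at Q = 3, and P = €9 falls below it — price never covers variable cost, so the firm shuts down and loses only its fixed cost.

Q = 0 (shut down); profit = -€114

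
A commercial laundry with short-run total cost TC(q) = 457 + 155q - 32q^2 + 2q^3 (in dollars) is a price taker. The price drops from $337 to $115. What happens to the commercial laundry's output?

Output falls from 13 to 10

MC = 155 - 64q + 6q^2; the shutdown threshold is min AVC = $27 (at q = 8).
At P = $337 ≥ min AVC, set P = MC on the rising branch: q = 13.
At P = $115 ≥ min AVC, set P = MC: q = 10. The firm stays open but cuts output.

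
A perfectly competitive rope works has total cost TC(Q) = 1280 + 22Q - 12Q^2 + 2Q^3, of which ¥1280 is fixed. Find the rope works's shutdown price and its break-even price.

Shutdown price = ¥4; break-even price = ¥214

AVC = 22 - 12Q + 2Q^2; minimized at Q = 3, giving min AVC = ¥4. That is the shutdown price.
ATC = 1280/Q + 22 - 12Q + 2Q^2. Setting dATC/dQ = −1280/Q^2 − 12 + 4Q = 0 gives Q = 8 (since 4·8^3 − 12·8^2 = 1280).
min ATC = 1280/8 + 22 − 12·8 + 2·8^2 = ¥214. That is the break-even price.
Between these two prices the firm operates at a loss; above ¥214 it earns a profit.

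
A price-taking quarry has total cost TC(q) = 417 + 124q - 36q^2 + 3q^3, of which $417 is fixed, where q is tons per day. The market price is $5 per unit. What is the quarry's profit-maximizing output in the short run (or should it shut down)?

Shut down

Strip out fixed cost: VC = 124q - 36q^2 + 3q^3. Then AVC = 124 - 36q + 3q^2 and MC = 124 - 72q + 9q^2.
The AVC parabola has its vertex at q = 36/6 = 6, where AVC = 124 - 36·6 + 3·6^2 = $16.
With P < min AVC ($5 < $16), every unit sold adds to the loss.
Shutting down limits the loss to fixed cost, $417.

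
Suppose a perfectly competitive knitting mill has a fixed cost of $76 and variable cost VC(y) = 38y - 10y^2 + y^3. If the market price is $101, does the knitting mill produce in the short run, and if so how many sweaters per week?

Produce at y = 9

Strip out fixed cost: VC = 38y - 10y^2 + y^3. Then AVC = 38 - 10y + y^2 and MC = 38 - 20y + 3y^2.
AVC hits its minimum where MC = AVC, at y = 5, giving min AVC = 38 - 10·5 + 5^2 = $13.
Because $101 ≥ $13, revenue can cover variable cost; the firm operates.
Solving P = MC: -63 - 20y + 3y^2 = 0 ⇒ y = -7/3 or 9. On the upward-sloping branch, y* = 9.
Check: AVC at y = 9 is $29 ≤ P, so revenue covers variable cost.
Profit = P·y − TC = 101·9 − 337 = $572.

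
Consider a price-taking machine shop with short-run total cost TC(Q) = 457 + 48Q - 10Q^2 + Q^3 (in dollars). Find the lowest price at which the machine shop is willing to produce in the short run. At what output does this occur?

Short-run supply begins at min AVC. From VC = 48Q - 10Q^2 + Q^3, AVC = 48 - 10Q + Q^2.
dAVC/dQ = -10 + 2Q = 0 gives Q = 5. min AVC = 48 - 10·5 + 5^2 = 23.
The firm shuts down for any P below $23.

$23 per unit, at Q = 5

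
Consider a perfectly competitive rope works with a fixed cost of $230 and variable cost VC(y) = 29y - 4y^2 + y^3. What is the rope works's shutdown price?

Short-run supply begins at min AVC. From VC = 29y - 4y^2 + y^3, AVC = 29 - 4y + y^2.
At the minimum of AVC, MC = AVC. MC = 29 - 8y + 3y^2; setting MC = AVC gives 2y^2 - 4y = 0, so y = 2. min AVC = 25.
For P < $25 the firm produces nothing.

$25 per unit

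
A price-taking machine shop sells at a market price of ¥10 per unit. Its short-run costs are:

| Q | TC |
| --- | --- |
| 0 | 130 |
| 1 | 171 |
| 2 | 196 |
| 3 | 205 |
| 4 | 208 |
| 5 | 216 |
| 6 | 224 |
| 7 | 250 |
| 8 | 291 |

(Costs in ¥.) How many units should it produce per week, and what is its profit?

Tabulate TR − TC: Q=0: -130; Q=1: -161; Q=2: -176; Q=3: -175; Q=4: -168; Q=5: -166; Q=6: -164; Q=7: -180; Q=8: -211.
Profit is highest at Q = 0. Equivalently, the lowest AVC in the table is 94/6 ≈ ¥15.67 at Q = 6, and P = ¥10 falls below it — price never covers variable cost, so the firm shuts down and loses only its fixed cost.

Q = 0 (shut down); profit = -¥130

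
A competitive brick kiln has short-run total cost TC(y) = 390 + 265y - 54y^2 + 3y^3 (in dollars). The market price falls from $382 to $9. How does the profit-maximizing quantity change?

Output falls from 13 to 0 (the firm shuts down)

MC = 265 - 108y + 9y^2; the shutdown threshold is min AVC = $22 (at y = 9).
At P = $382 ≥ min AVC, set P = MC on the rising branch: y = 13.
At P = $9 < min AVC = $22, price no longer covers variable cost at any output, so the firm shuts down: y = 0.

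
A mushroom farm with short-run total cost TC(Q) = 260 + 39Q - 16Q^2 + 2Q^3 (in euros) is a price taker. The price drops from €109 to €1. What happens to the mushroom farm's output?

MC = 39 - 32Q + 6Q^2; the shutdown threshold is min AVC = €7 (at Q = 4).
At P = €109 ≥ min AVC, set P = MC on the rising branch: Q = 7.
At P = €1 < min AVC = €7, price no longer covers variable cost at any output, so the firm shuts down: Q = 0.

Output falls from 7 to 0 (the firm shuts down)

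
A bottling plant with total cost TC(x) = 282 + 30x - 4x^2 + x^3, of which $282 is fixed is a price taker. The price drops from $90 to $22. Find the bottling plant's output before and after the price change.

MC = 30 - 8x + 3x^2; the shutdown threshold is min AVC = $26 (at x = 2).
At P = $90 ≥ min AVC, set P = MC on the rising branch: x = 6.
At P = $22 < min AVC = $26, price no longer covers variable cost at any output, so the firm shuts down: x = 0.

Output falls from 6 to 0 (the firm shuts down)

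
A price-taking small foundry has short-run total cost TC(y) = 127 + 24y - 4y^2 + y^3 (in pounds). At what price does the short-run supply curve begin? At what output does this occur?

£20 per unit, at y = 2

Short-run supply begins at min AVC. From VC = 24y - 4y^2 + y^3, AVC = 24 - 4y + y^2.
At the minimum of AVC, MC = AVC. MC = 24 - 8y + 3y^2; setting MC = AVC gives 2y^2 - 4y = 0, so y = 2. min AVC = 20.
The firm shuts down for any P below £20.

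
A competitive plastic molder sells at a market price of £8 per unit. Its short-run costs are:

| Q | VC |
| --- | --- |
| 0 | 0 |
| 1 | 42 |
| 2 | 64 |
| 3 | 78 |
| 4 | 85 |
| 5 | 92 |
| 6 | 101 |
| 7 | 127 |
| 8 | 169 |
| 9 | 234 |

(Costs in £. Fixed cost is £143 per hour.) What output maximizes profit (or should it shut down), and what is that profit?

Profit at each row (π = 8Q − TC): Q=0: -143; Q=1: -177; Q=2: -191; Q=3: -197; Q=4: -196; Q=5: -195; Q=6: -196; Q=7: -214; Q=8: -248; Q=9: -305.
Profit is highest at Q = 0. Equivalently, the lowest AVC in the table is 101/6 ≈ £16.83 at Q = 6, and P = £8 falls below it — price never covers variable cost, so the firm shuts down and loses only its fixed cost.

Q = 0 (shut down); profit = -£143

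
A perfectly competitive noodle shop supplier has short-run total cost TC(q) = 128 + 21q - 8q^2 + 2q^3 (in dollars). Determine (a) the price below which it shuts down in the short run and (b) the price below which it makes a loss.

Shutdown price = min AVC. AVC = 21 - 8q + 2q^2, with vertex at q = 2 and minimum $13.
ATC = 128/q + 21 - 8q + 2q^2. Setting dATC/dq = −128/q^2 − 8 + 4q = 0 gives q = 4 (since 4·4^3 − 8·4^2 = 128).
min ATC = 128/4 + 21 − 8·4 + 2·4^2 = $53. That is the break-even price.
Between these two prices the firm operates at a loss; above $53 it earns a profit.

Shutdown price = $13; break-even price = $53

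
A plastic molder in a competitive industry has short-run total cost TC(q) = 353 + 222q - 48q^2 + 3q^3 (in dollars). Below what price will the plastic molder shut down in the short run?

The shutdown price is the minimum of AVC. VC = 222q - 48q^2 + 3q^3, so AVC = 222 - 48q + 3q^2.
At the minimum of AVC, MC = AVC. MC = 222 - 96q + 9q^2; setting MC = AVC gives 6q^2 - 48q = 0, so q = 8. min AVC = 30.
The firm shuts down for any P below $30.

$30 per unit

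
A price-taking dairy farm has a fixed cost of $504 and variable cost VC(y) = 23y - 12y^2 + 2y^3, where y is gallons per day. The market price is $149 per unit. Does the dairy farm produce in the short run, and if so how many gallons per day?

Produce at y = 7

Variable cost is VC = 23y - 12y^2 + 2y^3, so AVC = VC/y = 23 - 12y + 2y^2 and MC = dTC/dy = 23 - 24y + 6y^2.
AVC is minimized where dAVC/dy = -12 + 4y = 0, at y = 3; min AVC = 23 - 12·3 + 2·3^2 = $5.
P = $149 exceeds min AVC = $5, so the firm stays open.
P = MC gives -126 - 24y + 6y^2 = 0, with roots -3 and 7. Take the larger (rising MC): y* = 7.
Check: AVC at y = 7 is $37 ≤ P, so revenue covers variable cost.
Profit = P·y − TC = 149·7 − 763 = $280.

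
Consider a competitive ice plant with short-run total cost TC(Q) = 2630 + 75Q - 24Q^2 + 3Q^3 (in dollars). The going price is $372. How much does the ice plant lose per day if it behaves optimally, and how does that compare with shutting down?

AVC = 75 - 24Q + 3Q^2 has its minimum $27 at Q = 4; price $372 clears that bar, so the firm operates.
MC = 75 - 48Q + 9Q^2. Setting P = MC and taking the root on the rising branch gives Q* = 9.
TR = 372·9 = 3348. TC = 2630 + 918 = 3548. Profit = 3348 − 3548 = -$200.
That loss of $200 beats the $2630 the firm would lose by shutting down; producing recovers $2430 of fixed cost.

Profit = -$200 at Q = 9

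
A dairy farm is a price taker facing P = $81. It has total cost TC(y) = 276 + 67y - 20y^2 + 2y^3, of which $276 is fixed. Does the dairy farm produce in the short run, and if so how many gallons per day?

Produce at y = 7

Variable cost is VC = 67y - 20y^2 + 2y^3, so AVC = VC/y = 67 - 20y + 2y^2 and MC = dTC/dy = 67 - 40y + 6y^2.
AVC hits its minimum where MC = AVC, at y = 5, giving min AVC = 67 - 20·5 + 2·5^2 = $17.
P = $81 exceeds min AVC = $17, so the firm stays open.
P = MC gives -14 - 40y + 6y^2 = 0, with roots -1/3 and 7. Take the larger (rising MC): y* = 7.
Check: AVC at y = 7 is $25 ≤ P, so revenue covers variable cost.
Profit = P·y − TC = 81·7 − 451 = $116.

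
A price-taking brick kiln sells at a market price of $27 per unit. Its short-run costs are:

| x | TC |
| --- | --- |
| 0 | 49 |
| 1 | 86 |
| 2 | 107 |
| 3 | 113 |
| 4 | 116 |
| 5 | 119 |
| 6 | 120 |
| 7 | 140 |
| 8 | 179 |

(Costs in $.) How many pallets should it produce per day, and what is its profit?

Compute π = P·x − TC at each output: x=0: -49; x=1: -59; x=2: -53; x=3: -32; x=4: -8; x=5: 16; x=6: 42; x=7: 49; x=8: 37.
Profit is maximized at x = 7. AVC there is 91/7 = $13 ≤ P, so producing beats shutting down (which would give -$49).

x = 7; profit = $49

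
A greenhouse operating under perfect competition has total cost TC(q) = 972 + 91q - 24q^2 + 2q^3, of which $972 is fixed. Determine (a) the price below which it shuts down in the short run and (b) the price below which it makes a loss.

Shutdown price = min AVC. AVC = 91 - 24q + 2q^2, with vertex at q = 6 and minimum $19.
ATC = 972/q + 91 - 24q + 2q^2. Setting dATC/dq = −972/q^2 − 24 + 4q = 0 gives q = 9 (since 4·9^3 − 24·9^2 = 972).
min ATC = 972/9 + 91 − 24·9 + 2·9^2 = $145. That is the break-even price.
For $19 ≤ P < $145 the firm produces at a loss; below $19 it shuts down.

Shutdown price = $19; break-even price = $145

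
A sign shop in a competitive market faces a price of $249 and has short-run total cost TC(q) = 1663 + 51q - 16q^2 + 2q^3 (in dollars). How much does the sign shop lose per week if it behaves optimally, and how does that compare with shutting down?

AVC = 51 - 16q + 2q^2 has its minimum $19 at q = 4; price $249 clears that bar, so the firm operates.
With MC = 51 - 32q + 6q^2, P = MC on the upward-sloping part at q* = 9.
TR = 249·9 = 2241. TC = 1663 + 621 = 2284. Profit = 2241 − 2284 = -$43.
By producing, the firm covers all variable cost plus $1620 of fixed cost; shutting down would lose the full $1663.

Profit = -$43 at q = 9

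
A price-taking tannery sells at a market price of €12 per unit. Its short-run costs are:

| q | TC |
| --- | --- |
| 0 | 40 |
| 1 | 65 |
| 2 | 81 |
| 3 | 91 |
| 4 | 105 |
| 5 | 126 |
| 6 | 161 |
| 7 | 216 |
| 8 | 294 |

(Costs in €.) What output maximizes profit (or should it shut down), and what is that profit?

q = 0 (shut down); profit = -€40

Tabulate TR − TC: q=0: -40; q=1: -53; q=2: -57; q=3: -55; q=4: -57; q=5: -66; q=6: -89; q=7: -132; q=8: -198.
Profit is highest at q = 0. Equivalently, the lowest AVC in the table is 65/4 ≈ €16.25 at q = 4, and P = €12 falls below it — price never covers variable cost, so the firm shuts down and loses only its fixed cost.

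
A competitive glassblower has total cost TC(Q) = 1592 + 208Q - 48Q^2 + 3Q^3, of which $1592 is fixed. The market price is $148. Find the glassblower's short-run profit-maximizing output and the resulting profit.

Profit = -$392 at Q = 10

AVC = 208 - 48Q + 3Q^2; min AVC = $16 at Q = 8. Since P = $148 ≥ min AVC, the firm produces.
MC = 208 - 96Q + 9Q^2. Setting P = MC and taking the root on the rising branch gives Q* = 10.
TR = 148·10 = 1480. TC = 1592 + 280 = 1872. Profit = 1480 − 1872 = -$392.
Shutting down would mean losing the fixed cost of $1592, so operating at a loss of $392 is better by $1200.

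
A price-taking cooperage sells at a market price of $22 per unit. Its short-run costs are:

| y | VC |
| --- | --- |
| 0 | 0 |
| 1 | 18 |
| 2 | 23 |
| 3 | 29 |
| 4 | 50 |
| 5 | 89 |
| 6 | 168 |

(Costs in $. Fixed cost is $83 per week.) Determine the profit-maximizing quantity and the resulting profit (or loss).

y = 4; profit = -$45

Tabulate TR − TC: y=0: -83; y=1: -79; y=2: -62; y=3: -46; y=4: -45; y=5: -62; y=6: -119.
Profit is maximized at y = 4. AVC there is 50/4 = $12.50 ≤ P, so producing beats shutting down (which would give -$83).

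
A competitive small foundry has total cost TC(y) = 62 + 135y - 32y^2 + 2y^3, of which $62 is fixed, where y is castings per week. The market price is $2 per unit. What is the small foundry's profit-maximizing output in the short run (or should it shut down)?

Shut down

From TC, MC = TC'(y) = 135 - 64y + 6y^2 and AVC = VC/y = 135 - 32y + 2y^2.
AVC hits its minimum where MC = AVC, at y = 8, giving min AVC = 135 - 32·8 + 2·8^2 = $7.
Since P = $2 < min AVC = $7, price fails to cover variable cost at any output.
The firm minimizes its loss by shutting down and losing only its fixed cost of $62.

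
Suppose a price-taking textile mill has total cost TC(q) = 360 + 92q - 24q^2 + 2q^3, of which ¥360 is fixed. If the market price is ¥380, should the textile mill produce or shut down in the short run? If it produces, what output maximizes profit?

Strip out fixed cost: VC = 92q - 24q^2 + 2q^3. Then AVC = 92 - 24q + 2q^2 and MC = 92 - 48q + 6q^2.
The AVC parabola has its vertex at q = 24/4 = 6, where AVC = 92 - 24·6 + 2·6^2 = ¥20.
Because ¥380 ≥ ¥20, revenue can cover variable cost; the firm operates.
Solving P = MC: -288 - 48q + 6q^2 = 0 ⇒ q = -4 or 12. On the upward-sloping branch, q* = 12.
Check: AVC at q = 12 is ¥92 ≤ P, so revenue covers variable cost.
Profit = P·q − TC = 380·12 − 1464 = ¥3096.

Produce at q = 12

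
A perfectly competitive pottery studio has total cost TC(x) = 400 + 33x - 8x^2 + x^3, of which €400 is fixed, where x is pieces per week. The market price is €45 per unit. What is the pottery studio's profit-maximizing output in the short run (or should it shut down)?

Produce at x = 6

Variable cost is VC = 33x - 8x^2 + x^3, so AVC = VC/x = 33 - 8x + x^2 and MC = dTC/dx = 33 - 16x + 3x^2.
The AVC parabola has its vertex at x = 8/2 = 4, where AVC = 33 - 8·4 + 4^2 = €17.
Because €45 ≥ €17, revenue can cover variable cost; the firm operates.
P = MC gives -12 - 16x + 3x^2 = 0, with roots -2/3 and 6. Take the larger (rising MC): x* = 6.
Check: AVC at x = 6 is €21 ≤ P, so revenue covers variable cost.
Profit = P·x − TC = 45·6 − 526 = -€256, a loss, but smaller than the €400 fixed cost the firm would lose by shutting down.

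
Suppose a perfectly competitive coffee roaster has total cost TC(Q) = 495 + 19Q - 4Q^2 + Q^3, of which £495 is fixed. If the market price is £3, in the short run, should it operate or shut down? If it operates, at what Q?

Variable cost is VC = 19Q - 4Q^2 + Q^3, so AVC = VC/Q = 19 - 4Q + Q^2 and MC = dTC/dQ = 19 - 8Q + 3Q^2.
The AVC parabola has its vertex at Q = 4/2 = 2, where AVC = 19 - 4·2 + 2^2 = £15.
With P < min AVC (£3 < £15), every unit sold adds to the loss.
Best response: produce nothing and absorb the £495 fixed cost.

Shut down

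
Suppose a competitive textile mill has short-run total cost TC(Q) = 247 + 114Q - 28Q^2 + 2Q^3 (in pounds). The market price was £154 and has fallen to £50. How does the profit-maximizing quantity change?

AVC = 114 - 28Q + 2Q^2, minimized at Q = 7 where min AVC = £16. MC = 114 - 56Q + 6Q^2.
At P = £154 ≥ min AVC, set P = MC on the rising branch: Q = 10.
At P = £50 ≥ min AVC, set P = MC: Q = 8. The firm stays open but cuts output.

Output falls from 10 to 8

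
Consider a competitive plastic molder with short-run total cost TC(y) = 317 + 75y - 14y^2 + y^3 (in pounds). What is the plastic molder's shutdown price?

Short-run supply begins at min AVC. From VC = 75y - 14y^2 + y^3, AVC = 75 - 14y + y^2.
At the minimum of AVC, MC = AVC. MC = 75 - 28y + 3y^2; setting MC = AVC gives 2y^2 - 14y = 0, so y = 7. min AVC = 26.
For P < £26 the firm produces nothing.

£26 per unit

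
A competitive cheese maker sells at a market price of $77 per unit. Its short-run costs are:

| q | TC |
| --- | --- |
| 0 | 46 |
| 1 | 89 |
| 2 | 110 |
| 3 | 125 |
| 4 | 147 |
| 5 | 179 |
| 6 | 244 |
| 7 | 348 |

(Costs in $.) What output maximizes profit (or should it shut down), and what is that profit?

q = 6; profit = $218

Compute π = P·q − TC at each output: q=0: -46; q=1: -12; q=2: 44; q=3: 106; q=4: 161; q=5: 206; q=6: 218; q=7: 191.
Profit is maximized at q = 6. AVC there is 198/6 = $33 ≤ P, so producing beats shutting down (which would give -$46).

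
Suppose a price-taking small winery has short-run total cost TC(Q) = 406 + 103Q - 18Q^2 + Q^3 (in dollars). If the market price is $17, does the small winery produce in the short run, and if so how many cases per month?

Shut down

Variable cost is VC = 103Q - 18Q^2 + Q^3, so AVC = VC/Q = 103 - 18Q + Q^2 and MC = dTC/dQ = 103 - 36Q + 3Q^2.
AVC is minimized where dAVC/dQ = -18 + 2Q = 0, at Q = 9; min AVC = 103 - 18·9 + 9^2 = $22.
With P < min AVC ($17 < $22), every unit sold adds to the loss.
Shutting down limits the loss to fixed cost, $406.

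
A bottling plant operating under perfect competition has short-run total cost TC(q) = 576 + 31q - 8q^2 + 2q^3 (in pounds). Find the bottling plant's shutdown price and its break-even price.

Shutdown price = min AVC. AVC = 31 - 8q + 2q^2, with vertex at q = 2 and minimum £23.
ATC = 576/q + 31 - 8q + 2q^2. Setting dATC/dq = −576/q^2 − 8 + 4q = 0 gives q = 6 (since 4·6^3 − 8·6^2 = 576).
min ATC = 576/6 + 31 − 8·6 + 2·6^2 = £151. That is the break-even price.
Between these two prices the firm operates at a loss; above £151 it earns a profit.

Shutdown price = £23; break-even price = £151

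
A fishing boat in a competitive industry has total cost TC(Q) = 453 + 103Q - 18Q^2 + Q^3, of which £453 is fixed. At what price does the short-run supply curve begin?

The firm shuts down when price falls below the minimum of average variable cost. AVC = VC/Q = 103 - 18Q + Q^2.
dAVC/dQ = -18 + 2Q = 0 gives Q = 9. min AVC = 103 - 18·9 + 9^2 = 22.
For P < £22 the firm produces nothing.

£22 per unit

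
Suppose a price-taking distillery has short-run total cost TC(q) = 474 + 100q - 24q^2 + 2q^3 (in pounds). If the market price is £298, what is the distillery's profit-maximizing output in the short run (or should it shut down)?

Produce at q = 11

Variable cost is VC = 100q - 24q^2 + 2q^3, so AVC = VC/q = 100 - 24q + 2q^2 and MC = dTC/dq = 100 - 48q + 6q^2.
AVC hits its minimum where MC = AVC, at q = 6, giving min AVC = 100 - 24·6 + 2·6^2 = £28.
Since P = £298 ≥ min AVC = £28, price covers variable cost and the firm should produce.
P = MC gives -198 - 48q + 6q^2 = 0, with roots -3 and 11. Take the larger (rising MC): q* = 11.
Check: AVC at q = 11 is £78 ≤ P, so revenue covers variable cost.
Profit = P·q − TC = 298·11 − 1332 = £1946.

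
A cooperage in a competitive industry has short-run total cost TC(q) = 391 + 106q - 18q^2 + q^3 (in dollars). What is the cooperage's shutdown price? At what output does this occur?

$25 per unit, at q = 9

The firm shuts down when price falls below the minimum of average variable cost. AVC = VC/q = 106 - 18q + q^2.
dAVC/dq = -18 + 2q = 0 gives q = 9. min AVC = 106 - 18·9 + 9^2 = 25.
For P < $25 the firm produces nothing.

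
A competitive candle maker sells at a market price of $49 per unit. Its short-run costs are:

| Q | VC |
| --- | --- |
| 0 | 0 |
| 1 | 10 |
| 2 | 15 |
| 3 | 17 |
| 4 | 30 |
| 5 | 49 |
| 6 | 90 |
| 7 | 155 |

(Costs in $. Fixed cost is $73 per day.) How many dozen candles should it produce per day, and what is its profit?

Tabulate TR − TC: Q=0: -73; Q=1: -34; Q=2: 10; Q=3: 57; Q=4: 93; Q=5: 123; Q=6: 131; Q=7: 115.
Profit is maximized at Q = 6. AVC there is 90/6 = $15 ≤ P, so producing beats shutting down (which would give -$73).

Q = 6; profit = $131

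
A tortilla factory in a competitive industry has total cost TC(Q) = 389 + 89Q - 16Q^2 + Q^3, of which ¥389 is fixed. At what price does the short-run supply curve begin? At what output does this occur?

The shutdown price is the minimum of AVC. VC = 89Q - 16Q^2 + Q^3, so AVC = 89 - 16Q + Q^2.
dAVC/dQ = -16 + 2Q = 0 gives Q = 8. min AVC = 89 - 16·8 + 8^2 = 25.
So the shutdown price is ¥25.

¥25 per unit, at Q = 8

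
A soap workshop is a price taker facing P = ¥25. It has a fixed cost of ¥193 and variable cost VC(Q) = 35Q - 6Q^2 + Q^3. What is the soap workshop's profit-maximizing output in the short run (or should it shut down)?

Strip out fixed cost: VC = 35Q - 6Q^2 + Q^3. Then AVC = 35 - 6Q + Q^2 and MC = 35 - 12Q + 3Q^2.
AVC hits its minimum where MC = AVC, at Q = 3, giving min AVC = 35 - 6·3 + 3^2 = ¥26.
With P < min AVC (¥25 < ¥26), every unit sold adds to the loss.
Best response: produce nothing and absorb the ¥193 fixed cost.

Shut down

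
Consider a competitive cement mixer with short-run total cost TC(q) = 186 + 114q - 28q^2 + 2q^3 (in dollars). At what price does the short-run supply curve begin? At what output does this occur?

$16 per unit, at q = 7

Short-run supply begins at min AVC. From VC = 114q - 28q^2 + 2q^3, AVC = 114 - 28q + 2q^2.
At the minimum of AVC, MC = AVC. MC = 114 - 56q + 6q^2; setting MC = AVC gives 4q^2 - 28q = 0, so q = 7. min AVC = 16.
For P < $16 the firm produces nothing.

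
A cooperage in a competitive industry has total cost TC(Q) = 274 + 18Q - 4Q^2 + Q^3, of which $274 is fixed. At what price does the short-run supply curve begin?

$14 per unit

The firm shuts down when price falls below the minimum of average variable cost. AVC = VC/Q = 18 - 4Q + Q^2.
At the minimum of AVC, MC = AVC. MC = 18 - 8Q + 3Q^2; setting MC = AVC gives 2Q^2 - 4Q = 0, so Q = 2. min AVC = 14.
The firm shuts down for any P below $14.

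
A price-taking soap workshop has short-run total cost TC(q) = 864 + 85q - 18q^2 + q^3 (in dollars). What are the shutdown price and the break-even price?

Shutdown price = $4; break-even price = $85

AVC = 85 - 18q + q^2; minimized at q = 9, giving min AVC = $4. That is the shutdown price.
ATC = 864/q + 85 - 18q + q^2. Setting dATC/dq = −864/q^2 − 18 + 2q = 0 gives q = 12 (since 2·12^3 − 18·12^2 = 864).
min ATC = 864/12 + 85 − 18·12 + 12^2 = $85. That is the break-even price.
For $4 ≤ P < $85 the firm produces at a loss; below $4 it shuts down.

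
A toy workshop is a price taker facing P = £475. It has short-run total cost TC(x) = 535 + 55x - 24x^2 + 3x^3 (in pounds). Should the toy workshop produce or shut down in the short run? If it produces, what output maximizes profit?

From TC, MC = TC'(x) = 55 - 48x + 9x^2 and AVC = VC/x = 55 - 24x + 3x^2.
The AVC parabola has its vertex at x = 24/6 = 4, where AVC = 55 - 24·4 + 3·4^2 = £7.
P = £475 exceeds min AVC = £7, so the firm stays open.
P = MC gives -420 - 48x + 9x^2 = 0, with roots -14/3 and 10. Take the larger (rising MC): x* = 10.
Check: AVC at x = 10 is £115 ≤ P, so revenue covers variable cost.
Profit = P·x − TC = 475·10 − 1685 = £3065.

Produce at x = 10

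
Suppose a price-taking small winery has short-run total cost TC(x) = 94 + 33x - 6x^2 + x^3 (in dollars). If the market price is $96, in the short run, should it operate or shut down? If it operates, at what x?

Strip out fixed cost: VC = 33x - 6x^2 + x^3. Then AVC = 33 - 6x + x^2 and MC = 33 - 12x + 3x^2.
The AVC parabola has its vertex at x = 6/2 = 3, where AVC = 33 - 6·3 + 3^2 = $24.
P = $96 exceeds min AVC = $24, so the firm stays open.
P = MC gives -63 - 12x + 3x^2 = 0, with roots -3 and 7. Take the larger (rising MC): x* = 7.
Check: AVC at x = 7 is $40 ≤ P, so revenue covers variable cost.
Profit = P·x − TC = 96·7 − 374 = $298.

Produce at x = 7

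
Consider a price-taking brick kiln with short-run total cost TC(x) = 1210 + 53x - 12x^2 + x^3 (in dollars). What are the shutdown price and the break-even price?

Shutdown price = $17; break-even price = $152

Shutdown price = min AVC. AVC = 53 - 12x + x^2, with vertex at x = 6 and minimum $17.
ATC = 1210/x + 53 - 12x + x^2. Setting dATC/dx = −1210/x^2 − 12 + 2x = 0 gives x = 11 (since 2·11^3 − 12·11^2 = 1210).
min ATC = 1210/11 + 53 − 12·11 + 11^2 = $152. That is the break-even price.
For $17 ≤ P < $152 the firm produces at a loss; below $17 it shuts down.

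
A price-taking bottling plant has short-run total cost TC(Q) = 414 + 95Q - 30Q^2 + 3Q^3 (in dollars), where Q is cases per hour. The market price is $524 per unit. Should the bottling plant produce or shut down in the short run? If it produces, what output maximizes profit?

Strip out fixed cost: VC = 95Q - 30Q^2 + 3Q^3. Then AVC = 95 - 30Q + 3Q^2 and MC = 95 - 60Q + 9Q^2.
AVC is minimized where dAVC/dQ = -30 + 6Q = 0, at Q = 5; min AVC = 95 - 30·5 + 3·5^2 = $20.
P = $524 exceeds min AVC = $20, so the firm stays open.
P = MC gives -429 - 60Q + 9Q^2 = 0, with roots -13/3 and 11. Take the larger (rising MC): Q* = 11.
Check: AVC at Q = 11 is $128 ≤ P, so revenue covers variable cost.
Profit = P·Q − TC = 524·11 − 1822 = $3942.

Produce at Q = 11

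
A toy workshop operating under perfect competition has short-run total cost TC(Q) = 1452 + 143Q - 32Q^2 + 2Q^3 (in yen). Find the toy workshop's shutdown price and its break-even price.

Shutdown price = ¥15; break-even price = ¥165

AVC = 143 - 32Q + 2Q^2; minimized at Q = 8, giving min AVC = ¥15. That is the shutdown price.
ATC = 1452/Q + 143 - 32Q + 2Q^2. Setting dATC/dQ = −1452/Q^2 − 32 + 4Q = 0 gives Q = 11 (since 4·11^3 − 32·11^2 = 1452).
min ATC = 1452/11 + 143 − 32·11 + 2·11^2 = ¥165. That is the break-even price.
Between these two prices the firm operates at a loss; above ¥165 it earns a profit.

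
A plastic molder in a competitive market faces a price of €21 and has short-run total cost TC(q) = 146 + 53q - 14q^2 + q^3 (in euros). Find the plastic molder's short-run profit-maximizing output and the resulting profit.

AVC = 53 - 14q + q^2; min AVC = €4 at q = 7. Since P = €21 ≥ min AVC, the firm produces.
With MC = 53 - 28q + 3q^2, P = MC on the upward-sloping part at q* = 8.
TR = 21·8 = 168. TC = 146 + 40 = 186. Profit = 168 − 186 = -€18.
Shutting down would mean losing the fixed cost of €146, so operating at a loss of €18 is better by €128.

Profit = -€18 at q = 8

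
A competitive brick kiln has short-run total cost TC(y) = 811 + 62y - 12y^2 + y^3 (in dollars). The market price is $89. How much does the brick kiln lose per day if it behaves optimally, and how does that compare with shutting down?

Profit = -$325 at y = 9

AVC = 62 - 12y + y^2; min AVC = $26 at y = 6. Since P = $89 ≥ min AVC, the firm produces.
With MC = 62 - 24y + 3y^2, P = MC on the upward-sloping part at y* = 9.
TR = 89·9 = 801. TC = 811 + 315 = 1126. Profit = 801 − 1126 = -$325.
That loss of $325 beats the $811 the firm would lose by shutting down; producing recovers $486 of fixed cost.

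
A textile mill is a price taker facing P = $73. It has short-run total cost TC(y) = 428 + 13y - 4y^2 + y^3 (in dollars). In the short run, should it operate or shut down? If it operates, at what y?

From TC, MC = TC'(y) = 13 - 8y + 3y^2 and AVC = VC/y = 13 - 4y + y^2.
The AVC parabola has its vertex at y = 4/2 = 2, where AVC = 13 - 4·2 + 2^2 = $9.
P = $73 exceeds min AVC = $9, so the firm stays open.
Set P = MC: 73 = 13 - 8y + 3y^2 → -60 - 8y + 3y^2 = 0. The roots are y = -10/3 and y = 6; the profit-maximizing output is on the rising part of MC, so y* = 6.
Check: AVC at y = 6 is $25 ≤ P, so revenue covers variable cost.
Profit = P·y − TC = 73·6 − 578 = -$140, a loss, but smaller than the $428 fixed cost the firm would lose by shutting down.

Produce at y = 6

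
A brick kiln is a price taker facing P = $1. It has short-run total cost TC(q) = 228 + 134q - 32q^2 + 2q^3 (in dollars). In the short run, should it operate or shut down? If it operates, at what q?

From TC, MC = TC'(q) = 134 - 64q + 6q^2 and AVC = VC/q = 134 - 32q + 2q^2.
AVC hits its minimum where MC = AVC, at q = 8, giving min AVC = 134 - 32·8 + 2·8^2 = $6.
Since P = $1 < min AVC = $6, price fails to cover variable cost at any output.
Shutting down limits the loss to fixed cost, $228.

Shut down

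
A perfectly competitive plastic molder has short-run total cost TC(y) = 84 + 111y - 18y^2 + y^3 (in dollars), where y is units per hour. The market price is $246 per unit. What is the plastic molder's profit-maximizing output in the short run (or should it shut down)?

Produce at y = 15

Variable cost is VC = 111y - 18y^2 + y^3, so AVC = VC/y = 111 - 18y + y^2 and MC = dTC/dy = 111 - 36y + 3y^2.
AVC hits its minimum where MC = AVC, at y = 9, giving min AVC = 111 - 18·9 + 9^2 = $30.
P = $246 exceeds min AVC = $30, so the firm stays open.
Set P = MC: 246 = 111 - 36y + 3y^2 → -135 - 36y + 3y^2 = 0. The roots are y = -3 and y = 15; the profit-maximizing output is on the rising part of MC, so y* = 15.
Check: AVC at y = 15 is $66 ≤ P, so revenue covers variable cost.
Profit = P·y − TC = 246·15 − 1074 = $2616.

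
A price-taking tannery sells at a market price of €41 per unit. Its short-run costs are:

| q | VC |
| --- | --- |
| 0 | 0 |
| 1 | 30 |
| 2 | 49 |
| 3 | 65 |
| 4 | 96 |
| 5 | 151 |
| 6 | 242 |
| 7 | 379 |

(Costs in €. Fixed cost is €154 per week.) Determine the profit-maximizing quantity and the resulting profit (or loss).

Tabulate TR − TC: q=0: -154; q=1: -143; q=2: -121; q=3: -96; q=4: -86; q=5: -100; q=6: -150; q=7: -246.
Profit is maximized at q = 4. AVC there is 96/4 = €24 ≤ P, so producing beats shutting down (which would give -€154).

q = 4; profit = -€86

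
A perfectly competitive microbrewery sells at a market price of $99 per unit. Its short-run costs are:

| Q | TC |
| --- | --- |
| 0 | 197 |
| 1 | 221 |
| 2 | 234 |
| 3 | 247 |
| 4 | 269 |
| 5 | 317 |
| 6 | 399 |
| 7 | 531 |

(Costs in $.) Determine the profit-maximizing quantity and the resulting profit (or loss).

Tabulate TR − TC: Q=0: -197; Q=1: -122; Q=2: -36; Q=3: 50; Q=4: 127; Q=5: 178; Q=6: 195; Q=7: 162.
Profit is maximized at Q = 6. AVC there is 202/6 = $33.67 ≤ P, so producing beats shutting down (which would give -$197).

Q = 6; profit = $195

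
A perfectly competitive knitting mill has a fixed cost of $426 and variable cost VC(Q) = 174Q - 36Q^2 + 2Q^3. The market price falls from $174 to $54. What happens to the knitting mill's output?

AVC = 174 - 36Q + 2Q^2, minimized at Q = 9 where min AVC = $12. MC = 174 - 72Q + 6Q^2.
At P = $174 ≥ min AVC, set P = MC on the rising branch: Q = 12.
At P = $54 ≥ min AVC, set P = MC: Q = 10. The firm stays open but cuts output.

Output falls from 12 to 10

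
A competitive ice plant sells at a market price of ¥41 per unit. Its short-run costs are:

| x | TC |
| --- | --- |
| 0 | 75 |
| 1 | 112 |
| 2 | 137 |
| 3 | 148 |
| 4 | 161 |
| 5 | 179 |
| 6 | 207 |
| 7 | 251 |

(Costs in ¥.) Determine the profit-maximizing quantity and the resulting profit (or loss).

Tabulate TR − TC: x=0: -75; x=1: -71; x=2: -55; x=3: -25; x=4: 3; x=5: 26; x=6: 39; x=7: 36.
Profit is maximized at x = 6. AVC there is 132/6 = ¥22 ≤ P, so producing beats shutting down (which would give -¥75).

x = 6; profit = ¥39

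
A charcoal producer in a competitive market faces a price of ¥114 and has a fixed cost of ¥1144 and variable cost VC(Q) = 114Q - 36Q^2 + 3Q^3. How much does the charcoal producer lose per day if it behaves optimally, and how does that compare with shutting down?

AVC = 114 - 36Q + 3Q^2; min AVC = ¥6 at Q = 6. Since P = ¥114 ≥ min AVC, the firm produces.
With MC = 114 - 72Q + 9Q^2, P = MC on the upward-sloping part at Q* = 8.
TR = 114·8 = 912. TC = 1144 + 144 = 1288. Profit = 912 − 1288 = -¥376.
Shutting down would mean losing the fixed cost of ¥1144, so operating at a loss of ¥376 is better by ¥768.

Profit = -¥376 at Q = 8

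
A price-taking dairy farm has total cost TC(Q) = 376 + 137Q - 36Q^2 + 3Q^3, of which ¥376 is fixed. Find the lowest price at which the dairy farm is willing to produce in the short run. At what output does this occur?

The firm shuts down when price falls below the minimum of average variable cost. AVC = VC/Q = 137 - 36Q + 3Q^2.
At the minimum of AVC, MC = AVC. MC = 137 - 72Q + 9Q^2; setting MC = AVC gives 6Q^2 - 36Q = 0, so Q = 6. min AVC = 29.
For P < ¥29 the firm produces nothing.

¥29 per unit, at Q = 6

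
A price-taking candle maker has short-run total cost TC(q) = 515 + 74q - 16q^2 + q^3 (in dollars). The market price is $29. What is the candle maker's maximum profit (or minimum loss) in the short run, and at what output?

Profit = -$353 at q = 9

AVC = 74 - 16q + q^2; min AVC = $10 at q = 8. Since P = $29 ≥ min AVC, the firm produces.
With MC = 74 - 32q + 3q^2, P = MC on the upward-sloping part at q* = 9.
TR = 29·9 = 261. TC = 515 + 99 = 614. Profit = 261 − 614 = -$353.
By producing, the firm covers all variable cost plus $162 of fixed cost; shutting down would lose the full $515.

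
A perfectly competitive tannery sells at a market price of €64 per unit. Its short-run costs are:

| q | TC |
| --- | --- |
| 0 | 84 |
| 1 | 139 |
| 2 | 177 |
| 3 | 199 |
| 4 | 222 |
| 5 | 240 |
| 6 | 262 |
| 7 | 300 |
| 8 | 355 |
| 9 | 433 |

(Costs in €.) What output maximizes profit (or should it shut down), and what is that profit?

q = 8; profit = €157

Profit at each row (π = 64q − TC): q=0: -84; q=1: -75; q=2: -49; q=3: -7; q=4: 34; q=5: 80; q=6: 122; q=7: 148; q=8: 157; q=9: 143.
Profit is maximized at q = 8. AVC there is 271/8 = €33.88 ≤ P, so producing beats shutting down (which would give -€84).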